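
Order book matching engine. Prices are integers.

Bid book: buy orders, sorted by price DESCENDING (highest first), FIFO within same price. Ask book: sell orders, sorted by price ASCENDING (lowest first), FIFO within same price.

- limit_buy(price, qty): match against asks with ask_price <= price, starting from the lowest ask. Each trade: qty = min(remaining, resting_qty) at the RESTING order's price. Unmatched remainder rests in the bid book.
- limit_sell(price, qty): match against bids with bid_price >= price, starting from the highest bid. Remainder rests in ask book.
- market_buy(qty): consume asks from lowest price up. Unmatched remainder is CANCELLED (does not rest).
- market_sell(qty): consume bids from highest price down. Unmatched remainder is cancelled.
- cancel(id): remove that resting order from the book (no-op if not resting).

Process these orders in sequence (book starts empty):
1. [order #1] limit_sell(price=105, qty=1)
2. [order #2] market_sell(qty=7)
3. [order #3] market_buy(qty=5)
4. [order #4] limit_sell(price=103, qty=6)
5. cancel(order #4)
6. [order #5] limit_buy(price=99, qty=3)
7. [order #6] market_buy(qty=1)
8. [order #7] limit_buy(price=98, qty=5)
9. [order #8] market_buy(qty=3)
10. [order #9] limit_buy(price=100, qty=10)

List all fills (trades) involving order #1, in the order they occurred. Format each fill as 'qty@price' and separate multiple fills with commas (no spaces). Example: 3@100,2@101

Answer: 1@105

Derivation:
After op 1 [order #1] limit_sell(price=105, qty=1): fills=none; bids=[-] asks=[#1:1@105]
After op 2 [order #2] market_sell(qty=7): fills=none; bids=[-] asks=[#1:1@105]
After op 3 [order #3] market_buy(qty=5): fills=#3x#1:1@105; bids=[-] asks=[-]
After op 4 [order #4] limit_sell(price=103, qty=6): fills=none; bids=[-] asks=[#4:6@103]
After op 5 cancel(order #4): fills=none; bids=[-] asks=[-]
After op 6 [order #5] limit_buy(price=99, qty=3): fills=none; bids=[#5:3@99] asks=[-]
After op 7 [order #6] market_buy(qty=1): fills=none; bids=[#5:3@99] asks=[-]
After op 8 [order #7] limit_buy(price=98, qty=5): fills=none; bids=[#5:3@99 #7:5@98] asks=[-]
After op 9 [order #8] market_buy(qty=3): fills=none; bids=[#5:3@99 #7:5@98] asks=[-]
After op 10 [order #9] limit_buy(price=100, qty=10): fills=none; bids=[#9:10@100 #5:3@99 #7:5@98] asks=[-]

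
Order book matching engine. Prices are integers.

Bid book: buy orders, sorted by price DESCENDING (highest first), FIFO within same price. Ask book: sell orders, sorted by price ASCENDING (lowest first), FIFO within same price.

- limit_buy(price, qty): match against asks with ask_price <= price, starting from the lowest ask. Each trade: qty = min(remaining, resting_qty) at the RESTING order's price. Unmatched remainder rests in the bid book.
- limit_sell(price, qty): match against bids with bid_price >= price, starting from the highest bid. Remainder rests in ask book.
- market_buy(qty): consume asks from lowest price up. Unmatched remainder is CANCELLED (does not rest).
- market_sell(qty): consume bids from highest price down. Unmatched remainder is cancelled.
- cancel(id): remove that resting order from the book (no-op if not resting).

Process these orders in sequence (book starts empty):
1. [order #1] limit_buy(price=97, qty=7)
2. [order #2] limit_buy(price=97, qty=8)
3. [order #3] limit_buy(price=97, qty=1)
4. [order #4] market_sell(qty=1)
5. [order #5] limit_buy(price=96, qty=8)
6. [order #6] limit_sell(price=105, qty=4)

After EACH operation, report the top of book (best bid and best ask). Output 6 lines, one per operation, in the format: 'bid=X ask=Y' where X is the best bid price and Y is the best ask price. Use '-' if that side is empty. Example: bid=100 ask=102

Answer: bid=97 ask=-
bid=97 ask=-
bid=97 ask=-
bid=97 ask=-
bid=97 ask=-
bid=97 ask=105

Derivation:
After op 1 [order #1] limit_buy(price=97, qty=7): fills=none; bids=[#1:7@97] asks=[-]
After op 2 [order #2] limit_buy(price=97, qty=8): fills=none; bids=[#1:7@97 #2:8@97] asks=[-]
After op 3 [order #3] limit_buy(price=97, qty=1): fills=none; bids=[#1:7@97 #2:8@97 #3:1@97] asks=[-]
After op 4 [order #4] market_sell(qty=1): fills=#1x#4:1@97; bids=[#1:6@97 #2:8@97 #3:1@97] asks=[-]
After op 5 [order #5] limit_buy(price=96, qty=8): fills=none; bids=[#1:6@97 #2:8@97 #3:1@97 #5:8@96] asks=[-]
After op 6 [order #6] limit_sell(price=105, qty=4): fills=none; bids=[#1:6@97 #2:8@97 #3:1@97 #5:8@96] asks=[#6:4@105]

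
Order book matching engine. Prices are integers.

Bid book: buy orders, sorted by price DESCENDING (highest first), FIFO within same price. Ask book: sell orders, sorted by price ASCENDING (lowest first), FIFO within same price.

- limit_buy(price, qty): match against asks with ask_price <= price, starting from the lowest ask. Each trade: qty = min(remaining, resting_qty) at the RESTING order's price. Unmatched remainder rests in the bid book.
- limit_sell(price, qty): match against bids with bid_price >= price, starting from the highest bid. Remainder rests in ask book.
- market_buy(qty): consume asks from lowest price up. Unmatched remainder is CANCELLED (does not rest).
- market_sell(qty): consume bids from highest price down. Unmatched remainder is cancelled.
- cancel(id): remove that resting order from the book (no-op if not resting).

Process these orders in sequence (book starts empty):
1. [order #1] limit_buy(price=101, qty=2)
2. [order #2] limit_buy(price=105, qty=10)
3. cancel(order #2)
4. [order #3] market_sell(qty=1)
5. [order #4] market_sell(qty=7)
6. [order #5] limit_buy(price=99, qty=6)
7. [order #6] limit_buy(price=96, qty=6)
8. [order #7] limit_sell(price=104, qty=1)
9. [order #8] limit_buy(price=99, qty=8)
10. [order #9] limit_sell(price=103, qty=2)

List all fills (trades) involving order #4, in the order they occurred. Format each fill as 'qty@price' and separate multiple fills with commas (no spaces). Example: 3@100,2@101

Answer: 1@101

Derivation:
After op 1 [order #1] limit_buy(price=101, qty=2): fills=none; bids=[#1:2@101] asks=[-]
After op 2 [order #2] limit_buy(price=105, qty=10): fills=none; bids=[#2:10@105 #1:2@101] asks=[-]
After op 3 cancel(order #2): fills=none; bids=[#1:2@101] asks=[-]
After op 4 [order #3] market_sell(qty=1): fills=#1x#3:1@101; bids=[#1:1@101] asks=[-]
After op 5 [order #4] market_sell(qty=7): fills=#1x#4:1@101; bids=[-] asks=[-]
After op 6 [order #5] limit_buy(price=99, qty=6): fills=none; bids=[#5:6@99] asks=[-]
After op 7 [order #6] limit_buy(price=96, qty=6): fills=none; bids=[#5:6@99 #6:6@96] asks=[-]
After op 8 [order #7] limit_sell(price=104, qty=1): fills=none; bids=[#5:6@99 #6:6@96] asks=[#7:1@104]
After op 9 [order #8] limit_buy(price=99, qty=8): fills=none; bids=[#5:6@99 #8:8@99 #6:6@96] asks=[#7:1@104]
After op 10 [order #9] limit_sell(price=103, qty=2): fills=none; bids=[#5:6@99 #8:8@99 #6:6@96] asks=[#9:2@103 #7:1@104]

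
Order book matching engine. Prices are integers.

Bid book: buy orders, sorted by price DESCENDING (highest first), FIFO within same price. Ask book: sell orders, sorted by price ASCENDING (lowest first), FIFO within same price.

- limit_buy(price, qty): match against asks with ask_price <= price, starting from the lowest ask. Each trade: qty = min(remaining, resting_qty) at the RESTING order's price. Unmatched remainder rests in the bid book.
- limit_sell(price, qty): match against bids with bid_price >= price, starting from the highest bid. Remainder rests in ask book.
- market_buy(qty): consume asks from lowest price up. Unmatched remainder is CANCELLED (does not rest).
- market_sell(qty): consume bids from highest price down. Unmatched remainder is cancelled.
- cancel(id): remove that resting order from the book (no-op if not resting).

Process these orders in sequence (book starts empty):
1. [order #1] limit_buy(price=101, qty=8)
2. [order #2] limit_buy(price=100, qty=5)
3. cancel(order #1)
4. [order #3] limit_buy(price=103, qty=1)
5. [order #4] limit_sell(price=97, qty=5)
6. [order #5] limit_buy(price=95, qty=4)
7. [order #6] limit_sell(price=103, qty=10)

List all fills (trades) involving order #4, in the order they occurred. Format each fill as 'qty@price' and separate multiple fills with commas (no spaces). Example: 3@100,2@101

Answer: 1@103,4@100

Derivation:
After op 1 [order #1] limit_buy(price=101, qty=8): fills=none; bids=[#1:8@101] asks=[-]
After op 2 [order #2] limit_buy(price=100, qty=5): fills=none; bids=[#1:8@101 #2:5@100] asks=[-]
After op 3 cancel(order #1): fills=none; bids=[#2:5@100] asks=[-]
After op 4 [order #3] limit_buy(price=103, qty=1): fills=none; bids=[#3:1@103 #2:5@100] asks=[-]
After op 5 [order #4] limit_sell(price=97, qty=5): fills=#3x#4:1@103 #2x#4:4@100; bids=[#2:1@100] asks=[-]
After op 6 [order #5] limit_buy(price=95, qty=4): fills=none; bids=[#2:1@100 #5:4@95] asks=[-]
After op 7 [order #6] limit_sell(price=103, qty=10): fills=none; bids=[#2:1@100 #5:4@95] asks=[#6:10@103]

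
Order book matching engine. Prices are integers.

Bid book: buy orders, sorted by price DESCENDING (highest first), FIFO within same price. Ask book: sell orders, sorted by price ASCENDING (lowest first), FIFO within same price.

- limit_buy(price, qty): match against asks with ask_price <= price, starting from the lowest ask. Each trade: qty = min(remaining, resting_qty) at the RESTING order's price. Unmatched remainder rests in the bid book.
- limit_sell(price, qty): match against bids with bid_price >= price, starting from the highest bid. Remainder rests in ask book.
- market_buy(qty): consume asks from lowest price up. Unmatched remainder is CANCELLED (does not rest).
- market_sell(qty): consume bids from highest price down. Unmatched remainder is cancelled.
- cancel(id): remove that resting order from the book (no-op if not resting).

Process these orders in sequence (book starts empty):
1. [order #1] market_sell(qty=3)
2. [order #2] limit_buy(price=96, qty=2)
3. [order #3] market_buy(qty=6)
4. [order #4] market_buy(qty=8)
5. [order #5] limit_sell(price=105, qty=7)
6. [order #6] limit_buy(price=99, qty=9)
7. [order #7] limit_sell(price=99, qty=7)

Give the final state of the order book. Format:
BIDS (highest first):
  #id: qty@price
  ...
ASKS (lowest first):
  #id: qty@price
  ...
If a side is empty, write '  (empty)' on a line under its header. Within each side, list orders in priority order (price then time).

After op 1 [order #1] market_sell(qty=3): fills=none; bids=[-] asks=[-]
After op 2 [order #2] limit_buy(price=96, qty=2): fills=none; bids=[#2:2@96] asks=[-]
After op 3 [order #3] market_buy(qty=6): fills=none; bids=[#2:2@96] asks=[-]
After op 4 [order #4] market_buy(qty=8): fills=none; bids=[#2:2@96] asks=[-]
After op 5 [order #5] limit_sell(price=105, qty=7): fills=none; bids=[#2:2@96] asks=[#5:7@105]
After op 6 [order #6] limit_buy(price=99, qty=9): fills=none; bids=[#6:9@99 #2:2@96] asks=[#5:7@105]
After op 7 [order #7] limit_sell(price=99, qty=7): fills=#6x#7:7@99; bids=[#6:2@99 #2:2@96] asks=[#5:7@105]

Answer: BIDS (highest first):
  #6: 2@99
  #2: 2@96
ASKS (lowest first):
  #5: 7@105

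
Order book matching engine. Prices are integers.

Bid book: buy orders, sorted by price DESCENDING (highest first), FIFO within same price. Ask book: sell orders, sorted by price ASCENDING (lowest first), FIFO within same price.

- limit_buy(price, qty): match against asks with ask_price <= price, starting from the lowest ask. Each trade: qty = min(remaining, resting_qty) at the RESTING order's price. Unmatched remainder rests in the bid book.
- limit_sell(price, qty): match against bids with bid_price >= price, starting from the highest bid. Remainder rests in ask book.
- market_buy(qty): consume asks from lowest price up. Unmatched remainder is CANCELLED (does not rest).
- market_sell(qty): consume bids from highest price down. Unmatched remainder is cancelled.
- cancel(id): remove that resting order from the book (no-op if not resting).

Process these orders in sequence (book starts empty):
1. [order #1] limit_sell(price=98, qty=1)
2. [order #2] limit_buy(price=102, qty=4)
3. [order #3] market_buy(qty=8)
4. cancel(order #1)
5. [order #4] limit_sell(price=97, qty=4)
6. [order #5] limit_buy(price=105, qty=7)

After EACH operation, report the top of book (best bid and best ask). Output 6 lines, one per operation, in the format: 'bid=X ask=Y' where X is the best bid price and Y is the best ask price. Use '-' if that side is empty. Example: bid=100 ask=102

Answer: bid=- ask=98
bid=102 ask=-
bid=102 ask=-
bid=102 ask=-
bid=- ask=97
bid=105 ask=-

Derivation:
After op 1 [order #1] limit_sell(price=98, qty=1): fills=none; bids=[-] asks=[#1:1@98]
After op 2 [order #2] limit_buy(price=102, qty=4): fills=#2x#1:1@98; bids=[#2:3@102] asks=[-]
After op 3 [order #3] market_buy(qty=8): fills=none; bids=[#2:3@102] asks=[-]
After op 4 cancel(order #1): fills=none; bids=[#2:3@102] asks=[-]
After op 5 [order #4] limit_sell(price=97, qty=4): fills=#2x#4:3@102; bids=[-] asks=[#4:1@97]
After op 6 [order #5] limit_buy(price=105, qty=7): fills=#5x#4:1@97; bids=[#5:6@105] asks=[-]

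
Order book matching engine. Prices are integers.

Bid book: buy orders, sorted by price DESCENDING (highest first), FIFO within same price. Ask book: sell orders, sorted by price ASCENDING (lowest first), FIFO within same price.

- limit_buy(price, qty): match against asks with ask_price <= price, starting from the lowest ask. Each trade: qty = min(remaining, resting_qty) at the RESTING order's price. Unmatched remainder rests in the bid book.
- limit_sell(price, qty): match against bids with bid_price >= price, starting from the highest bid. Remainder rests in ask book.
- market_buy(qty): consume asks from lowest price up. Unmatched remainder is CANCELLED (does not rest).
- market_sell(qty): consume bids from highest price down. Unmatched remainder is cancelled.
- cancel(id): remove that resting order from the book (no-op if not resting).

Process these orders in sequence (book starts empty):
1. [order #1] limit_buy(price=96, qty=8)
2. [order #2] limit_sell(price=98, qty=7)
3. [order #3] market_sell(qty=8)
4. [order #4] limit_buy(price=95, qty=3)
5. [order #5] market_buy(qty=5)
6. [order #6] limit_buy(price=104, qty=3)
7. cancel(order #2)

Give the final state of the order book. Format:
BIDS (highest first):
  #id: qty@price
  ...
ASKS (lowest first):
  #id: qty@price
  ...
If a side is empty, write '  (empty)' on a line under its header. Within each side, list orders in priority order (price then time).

After op 1 [order #1] limit_buy(price=96, qty=8): fills=none; bids=[#1:8@96] asks=[-]
After op 2 [order #2] limit_sell(price=98, qty=7): fills=none; bids=[#1:8@96] asks=[#2:7@98]
After op 3 [order #3] market_sell(qty=8): fills=#1x#3:8@96; bids=[-] asks=[#2:7@98]
After op 4 [order #4] limit_buy(price=95, qty=3): fills=none; bids=[#4:3@95] asks=[#2:7@98]
After op 5 [order #5] market_buy(qty=5): fills=#5x#2:5@98; bids=[#4:3@95] asks=[#2:2@98]
After op 6 [order #6] limit_buy(price=104, qty=3): fills=#6x#2:2@98; bids=[#6:1@104 #4:3@95] asks=[-]
After op 7 cancel(order #2): fills=none; bids=[#6:1@104 #4:3@95] asks=[-]

Answer: BIDS (highest first):
  #6: 1@104
  #4: 3@95
ASKS (lowest first):
  (empty)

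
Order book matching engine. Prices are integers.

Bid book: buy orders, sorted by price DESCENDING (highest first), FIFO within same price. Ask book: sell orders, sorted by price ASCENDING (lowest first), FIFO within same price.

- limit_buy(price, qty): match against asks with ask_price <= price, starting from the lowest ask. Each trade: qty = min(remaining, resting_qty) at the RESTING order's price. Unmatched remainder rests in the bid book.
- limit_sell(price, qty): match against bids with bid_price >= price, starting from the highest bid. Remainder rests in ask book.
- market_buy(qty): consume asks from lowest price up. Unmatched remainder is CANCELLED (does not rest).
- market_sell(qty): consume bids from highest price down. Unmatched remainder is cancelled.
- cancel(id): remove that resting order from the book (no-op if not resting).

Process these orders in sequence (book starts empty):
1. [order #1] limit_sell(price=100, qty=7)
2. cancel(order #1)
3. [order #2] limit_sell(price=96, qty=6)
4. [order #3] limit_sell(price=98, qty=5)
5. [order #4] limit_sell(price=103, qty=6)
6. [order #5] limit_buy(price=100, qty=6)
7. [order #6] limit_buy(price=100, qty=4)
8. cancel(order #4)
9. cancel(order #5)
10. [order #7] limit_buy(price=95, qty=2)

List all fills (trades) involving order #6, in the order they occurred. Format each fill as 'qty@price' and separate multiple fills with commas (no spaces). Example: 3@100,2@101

After op 1 [order #1] limit_sell(price=100, qty=7): fills=none; bids=[-] asks=[#1:7@100]
After op 2 cancel(order #1): fills=none; bids=[-] asks=[-]
After op 3 [order #2] limit_sell(price=96, qty=6): fills=none; bids=[-] asks=[#2:6@96]
After op 4 [order #3] limit_sell(price=98, qty=5): fills=none; bids=[-] asks=[#2:6@96 #3:5@98]
After op 5 [order #4] limit_sell(price=103, qty=6): fills=none; bids=[-] asks=[#2:6@96 #3:5@98 #4:6@103]
After op 6 [order #5] limit_buy(price=100, qty=6): fills=#5x#2:6@96; bids=[-] asks=[#3:5@98 #4:6@103]
After op 7 [order #6] limit_buy(price=100, qty=4): fills=#6x#3:4@98; bids=[-] asks=[#3:1@98 #4:6@103]
After op 8 cancel(order #4): fills=none; bids=[-] asks=[#3:1@98]
After op 9 cancel(order #5): fills=none; bids=[-] asks=[#3:1@98]
After op 10 [order #7] limit_buy(price=95, qty=2): fills=none; bids=[#7:2@95] asks=[#3:1@98]

Answer: 4@98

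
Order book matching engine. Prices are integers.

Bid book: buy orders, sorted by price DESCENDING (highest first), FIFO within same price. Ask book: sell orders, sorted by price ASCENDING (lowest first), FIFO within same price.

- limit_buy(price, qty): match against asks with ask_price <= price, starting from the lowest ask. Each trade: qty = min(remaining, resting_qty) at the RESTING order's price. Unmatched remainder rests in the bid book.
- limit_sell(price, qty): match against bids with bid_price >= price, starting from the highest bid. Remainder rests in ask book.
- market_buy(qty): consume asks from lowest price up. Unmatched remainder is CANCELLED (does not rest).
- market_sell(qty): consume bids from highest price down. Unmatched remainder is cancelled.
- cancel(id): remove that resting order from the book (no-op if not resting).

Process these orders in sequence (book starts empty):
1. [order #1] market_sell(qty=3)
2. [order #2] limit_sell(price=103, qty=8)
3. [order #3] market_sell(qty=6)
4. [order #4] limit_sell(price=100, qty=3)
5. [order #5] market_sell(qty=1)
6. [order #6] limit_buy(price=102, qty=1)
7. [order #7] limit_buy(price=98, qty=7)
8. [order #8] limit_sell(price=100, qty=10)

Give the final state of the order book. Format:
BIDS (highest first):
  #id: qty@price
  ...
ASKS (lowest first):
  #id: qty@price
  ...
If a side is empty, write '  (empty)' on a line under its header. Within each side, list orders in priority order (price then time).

After op 1 [order #1] market_sell(qty=3): fills=none; bids=[-] asks=[-]
After op 2 [order #2] limit_sell(price=103, qty=8): fills=none; bids=[-] asks=[#2:8@103]
After op 3 [order #3] market_sell(qty=6): fills=none; bids=[-] asks=[#2:8@103]
After op 4 [order #4] limit_sell(price=100, qty=3): fills=none; bids=[-] asks=[#4:3@100 #2:8@103]
After op 5 [order #5] market_sell(qty=1): fills=none; bids=[-] asks=[#4:3@100 #2:8@103]
After op 6 [order #6] limit_buy(price=102, qty=1): fills=#6x#4:1@100; bids=[-] asks=[#4:2@100 #2:8@103]
After op 7 [order #7] limit_buy(price=98, qty=7): fills=none; bids=[#7:7@98] asks=[#4:2@100 #2:8@103]
After op 8 [order #8] limit_sell(price=100, qty=10): fills=none; bids=[#7:7@98] asks=[#4:2@100 #8:10@100 #2:8@103]

Answer: BIDS (highest first):
  #7: 7@98
ASKS (lowest first):
  #4: 2@100
  #8: 10@100
  #2: 8@103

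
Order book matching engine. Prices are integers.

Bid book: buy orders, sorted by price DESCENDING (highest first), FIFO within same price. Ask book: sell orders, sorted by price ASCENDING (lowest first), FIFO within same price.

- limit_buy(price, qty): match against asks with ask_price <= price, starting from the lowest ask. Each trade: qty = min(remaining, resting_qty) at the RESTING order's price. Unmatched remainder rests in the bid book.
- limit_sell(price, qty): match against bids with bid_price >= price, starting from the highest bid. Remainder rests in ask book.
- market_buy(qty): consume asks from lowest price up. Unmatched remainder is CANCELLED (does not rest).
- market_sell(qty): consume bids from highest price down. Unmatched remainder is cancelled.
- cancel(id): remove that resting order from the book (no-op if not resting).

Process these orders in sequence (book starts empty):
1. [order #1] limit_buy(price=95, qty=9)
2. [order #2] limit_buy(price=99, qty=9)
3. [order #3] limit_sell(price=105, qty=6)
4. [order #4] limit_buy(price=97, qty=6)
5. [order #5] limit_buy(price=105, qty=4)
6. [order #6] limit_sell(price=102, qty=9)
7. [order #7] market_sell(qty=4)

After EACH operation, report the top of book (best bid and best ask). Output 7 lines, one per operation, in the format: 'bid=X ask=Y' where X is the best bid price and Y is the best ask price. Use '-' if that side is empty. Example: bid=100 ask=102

Answer: bid=95 ask=-
bid=99 ask=-
bid=99 ask=105
bid=99 ask=105
bid=99 ask=105
bid=99 ask=102
bid=99 ask=102

Derivation:
After op 1 [order #1] limit_buy(price=95, qty=9): fills=none; bids=[#1:9@95] asks=[-]
After op 2 [order #2] limit_buy(price=99, qty=9): fills=none; bids=[#2:9@99 #1:9@95] asks=[-]
After op 3 [order #3] limit_sell(price=105, qty=6): fills=none; bids=[#2:9@99 #1:9@95] asks=[#3:6@105]
After op 4 [order #4] limit_buy(price=97, qty=6): fills=none; bids=[#2:9@99 #4:6@97 #1:9@95] asks=[#3:6@105]
After op 5 [order #5] limit_buy(price=105, qty=4): fills=#5x#3:4@105; bids=[#2:9@99 #4:6@97 #1:9@95] asks=[#3:2@105]
After op 6 [order #6] limit_sell(price=102, qty=9): fills=none; bids=[#2:9@99 #4:6@97 #1:9@95] asks=[#6:9@102 #3:2@105]
After op 7 [order #7] market_sell(qty=4): fills=#2x#7:4@99; bids=[#2:5@99 #4:6@97 #1:9@95] asks=[#6:9@102 #3:2@105]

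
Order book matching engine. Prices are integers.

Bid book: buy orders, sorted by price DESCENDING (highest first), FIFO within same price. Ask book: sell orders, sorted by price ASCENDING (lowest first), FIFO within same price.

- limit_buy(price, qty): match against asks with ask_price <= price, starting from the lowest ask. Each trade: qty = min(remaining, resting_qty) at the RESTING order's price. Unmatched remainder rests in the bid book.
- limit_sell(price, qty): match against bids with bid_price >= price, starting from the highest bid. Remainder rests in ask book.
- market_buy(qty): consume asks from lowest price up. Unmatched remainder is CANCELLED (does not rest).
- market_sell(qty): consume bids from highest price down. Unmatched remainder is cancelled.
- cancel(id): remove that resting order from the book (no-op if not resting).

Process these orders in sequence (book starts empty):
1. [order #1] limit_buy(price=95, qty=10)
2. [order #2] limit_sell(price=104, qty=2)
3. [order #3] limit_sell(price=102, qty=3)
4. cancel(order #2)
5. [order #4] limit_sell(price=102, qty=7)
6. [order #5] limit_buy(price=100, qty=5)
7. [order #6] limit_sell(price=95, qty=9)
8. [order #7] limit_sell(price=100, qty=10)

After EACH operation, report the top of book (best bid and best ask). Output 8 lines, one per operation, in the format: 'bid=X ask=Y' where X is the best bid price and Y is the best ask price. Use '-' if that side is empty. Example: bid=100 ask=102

Answer: bid=95 ask=-
bid=95 ask=104
bid=95 ask=102
bid=95 ask=102
bid=95 ask=102
bid=100 ask=102
bid=95 ask=102
bid=95 ask=100

Derivation:
After op 1 [order #1] limit_buy(price=95, qty=10): fills=none; bids=[#1:10@95] asks=[-]
After op 2 [order #2] limit_sell(price=104, qty=2): fills=none; bids=[#1:10@95] asks=[#2:2@104]
After op 3 [order #3] limit_sell(price=102, qty=3): fills=none; bids=[#1:10@95] asks=[#3:3@102 #2:2@104]
After op 4 cancel(order #2): fills=none; bids=[#1:10@95] asks=[#3:3@102]
After op 5 [order #4] limit_sell(price=102, qty=7): fills=none; bids=[#1:10@95] asks=[#3:3@102 #4:7@102]
After op 6 [order #5] limit_buy(price=100, qty=5): fills=none; bids=[#5:5@100 #1:10@95] asks=[#3:3@102 #4:7@102]
After op 7 [order #6] limit_sell(price=95, qty=9): fills=#5x#6:5@100 #1x#6:4@95; bids=[#1:6@95] asks=[#3:3@102 #4:7@102]
After op 8 [order #7] limit_sell(price=100, qty=10): fills=none; bids=[#1:6@95] asks=[#7:10@100 #3:3@102 #4:7@102]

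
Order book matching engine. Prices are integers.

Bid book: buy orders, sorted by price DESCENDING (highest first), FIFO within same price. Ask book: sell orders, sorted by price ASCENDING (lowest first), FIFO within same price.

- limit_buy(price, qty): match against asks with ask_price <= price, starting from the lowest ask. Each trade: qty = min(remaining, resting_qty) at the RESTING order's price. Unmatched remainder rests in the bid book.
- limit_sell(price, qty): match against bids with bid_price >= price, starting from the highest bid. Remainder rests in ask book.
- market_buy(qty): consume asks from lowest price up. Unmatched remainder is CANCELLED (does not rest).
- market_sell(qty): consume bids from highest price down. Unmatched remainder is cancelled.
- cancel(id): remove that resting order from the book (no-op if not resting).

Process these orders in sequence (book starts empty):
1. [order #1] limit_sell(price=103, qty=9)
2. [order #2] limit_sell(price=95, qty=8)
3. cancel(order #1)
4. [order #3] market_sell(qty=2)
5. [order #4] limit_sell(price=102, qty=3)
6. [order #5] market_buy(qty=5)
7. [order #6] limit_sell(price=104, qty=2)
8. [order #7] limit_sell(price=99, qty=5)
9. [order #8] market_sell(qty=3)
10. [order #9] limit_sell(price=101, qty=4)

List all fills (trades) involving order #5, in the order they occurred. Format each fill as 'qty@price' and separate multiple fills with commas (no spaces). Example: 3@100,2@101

Answer: 5@95

Derivation:
After op 1 [order #1] limit_sell(price=103, qty=9): fills=none; bids=[-] asks=[#1:9@103]
After op 2 [order #2] limit_sell(price=95, qty=8): fills=none; bids=[-] asks=[#2:8@95 #1:9@103]
After op 3 cancel(order #1): fills=none; bids=[-] asks=[#2:8@95]
After op 4 [order #3] market_sell(qty=2): fills=none; bids=[-] asks=[#2:8@95]
After op 5 [order #4] limit_sell(price=102, qty=3): fills=none; bids=[-] asks=[#2:8@95 #4:3@102]
After op 6 [order #5] market_buy(qty=5): fills=#5x#2:5@95; bids=[-] asks=[#2:3@95 #4:3@102]
After op 7 [order #6] limit_sell(price=104, qty=2): fills=none; bids=[-] asks=[#2:3@95 #4:3@102 #6:2@104]
After op 8 [order #7] limit_sell(price=99, qty=5): fills=none; bids=[-] asks=[#2:3@95 #7:5@99 #4:3@102 #6:2@104]
After op 9 [order #8] market_sell(qty=3): fills=none; bids=[-] asks=[#2:3@95 #7:5@99 #4:3@102 #6:2@104]
After op 10 [order #9] limit_sell(price=101, qty=4): fills=none; bids=[-] asks=[#2:3@95 #7:5@99 #9:4@101 #4:3@102 #6:2@104]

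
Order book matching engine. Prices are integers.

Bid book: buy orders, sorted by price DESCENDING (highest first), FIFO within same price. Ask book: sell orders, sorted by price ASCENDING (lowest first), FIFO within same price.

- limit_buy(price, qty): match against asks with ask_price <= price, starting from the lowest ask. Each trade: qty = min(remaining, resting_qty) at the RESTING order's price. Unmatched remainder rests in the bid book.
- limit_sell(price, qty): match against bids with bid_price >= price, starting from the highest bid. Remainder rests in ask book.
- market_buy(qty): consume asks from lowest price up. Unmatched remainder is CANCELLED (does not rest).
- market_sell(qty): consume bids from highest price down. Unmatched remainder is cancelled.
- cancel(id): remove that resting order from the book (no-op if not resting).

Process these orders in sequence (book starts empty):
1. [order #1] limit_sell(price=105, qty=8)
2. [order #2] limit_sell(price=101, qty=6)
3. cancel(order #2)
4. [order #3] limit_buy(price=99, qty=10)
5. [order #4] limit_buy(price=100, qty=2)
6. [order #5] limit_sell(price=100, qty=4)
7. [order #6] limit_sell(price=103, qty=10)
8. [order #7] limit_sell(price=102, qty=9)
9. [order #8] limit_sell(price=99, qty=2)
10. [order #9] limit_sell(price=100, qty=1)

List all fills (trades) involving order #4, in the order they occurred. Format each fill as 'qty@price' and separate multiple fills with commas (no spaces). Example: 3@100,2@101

Answer: 2@100

Derivation:
After op 1 [order #1] limit_sell(price=105, qty=8): fills=none; bids=[-] asks=[#1:8@105]
After op 2 [order #2] limit_sell(price=101, qty=6): fills=none; bids=[-] asks=[#2:6@101 #1:8@105]
After op 3 cancel(order #2): fills=none; bids=[-] asks=[#1:8@105]
After op 4 [order #3] limit_buy(price=99, qty=10): fills=none; bids=[#3:10@99] asks=[#1:8@105]
After op 5 [order #4] limit_buy(price=100, qty=2): fills=none; bids=[#4:2@100 #3:10@99] asks=[#1:8@105]
After op 6 [order #5] limit_sell(price=100, qty=4): fills=#4x#5:2@100; bids=[#3:10@99] asks=[#5:2@100 #1:8@105]
After op 7 [order #6] limit_sell(price=103, qty=10): fills=none; bids=[#3:10@99] asks=[#5:2@100 #6:10@103 #1:8@105]
After op 8 [order #7] limit_sell(price=102, qty=9): fills=none; bids=[#3:10@99] asks=[#5:2@100 #7:9@102 #6:10@103 #1:8@105]
After op 9 [order #8] limit_sell(price=99, qty=2): fills=#3x#8:2@99; bids=[#3:8@99] asks=[#5:2@100 #7:9@102 #6:10@103 #1:8@105]
After op 10 [order #9] limit_sell(price=100, qty=1): fills=none; bids=[#3:8@99] asks=[#5:2@100 #9:1@100 #7:9@102 #6:10@103 #1:8@105]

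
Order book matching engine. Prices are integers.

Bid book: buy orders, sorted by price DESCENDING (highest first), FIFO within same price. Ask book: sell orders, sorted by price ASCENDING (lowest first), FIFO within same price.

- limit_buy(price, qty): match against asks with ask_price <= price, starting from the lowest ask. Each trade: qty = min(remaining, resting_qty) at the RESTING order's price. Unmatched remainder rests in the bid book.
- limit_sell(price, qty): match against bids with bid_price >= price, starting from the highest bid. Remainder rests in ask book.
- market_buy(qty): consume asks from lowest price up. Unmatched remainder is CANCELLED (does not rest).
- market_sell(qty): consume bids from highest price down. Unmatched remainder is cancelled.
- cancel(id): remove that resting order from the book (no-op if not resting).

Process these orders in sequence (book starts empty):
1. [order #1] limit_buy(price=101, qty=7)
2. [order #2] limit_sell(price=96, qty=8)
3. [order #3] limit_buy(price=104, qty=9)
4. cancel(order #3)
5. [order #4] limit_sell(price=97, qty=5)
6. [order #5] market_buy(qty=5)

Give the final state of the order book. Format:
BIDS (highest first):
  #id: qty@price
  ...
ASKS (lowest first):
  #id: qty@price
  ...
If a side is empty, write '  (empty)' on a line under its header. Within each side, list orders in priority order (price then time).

After op 1 [order #1] limit_buy(price=101, qty=7): fills=none; bids=[#1:7@101] asks=[-]
After op 2 [order #2] limit_sell(price=96, qty=8): fills=#1x#2:7@101; bids=[-] asks=[#2:1@96]
After op 3 [order #3] limit_buy(price=104, qty=9): fills=#3x#2:1@96; bids=[#3:8@104] asks=[-]
After op 4 cancel(order #3): fills=none; bids=[-] asks=[-]
After op 5 [order #4] limit_sell(price=97, qty=5): fills=none; bids=[-] asks=[#4:5@97]
After op 6 [order #5] market_buy(qty=5): fills=#5x#4:5@97; bids=[-] asks=[-]

Answer: BIDS (highest first):
  (empty)
ASKS (lowest first):
  (empty)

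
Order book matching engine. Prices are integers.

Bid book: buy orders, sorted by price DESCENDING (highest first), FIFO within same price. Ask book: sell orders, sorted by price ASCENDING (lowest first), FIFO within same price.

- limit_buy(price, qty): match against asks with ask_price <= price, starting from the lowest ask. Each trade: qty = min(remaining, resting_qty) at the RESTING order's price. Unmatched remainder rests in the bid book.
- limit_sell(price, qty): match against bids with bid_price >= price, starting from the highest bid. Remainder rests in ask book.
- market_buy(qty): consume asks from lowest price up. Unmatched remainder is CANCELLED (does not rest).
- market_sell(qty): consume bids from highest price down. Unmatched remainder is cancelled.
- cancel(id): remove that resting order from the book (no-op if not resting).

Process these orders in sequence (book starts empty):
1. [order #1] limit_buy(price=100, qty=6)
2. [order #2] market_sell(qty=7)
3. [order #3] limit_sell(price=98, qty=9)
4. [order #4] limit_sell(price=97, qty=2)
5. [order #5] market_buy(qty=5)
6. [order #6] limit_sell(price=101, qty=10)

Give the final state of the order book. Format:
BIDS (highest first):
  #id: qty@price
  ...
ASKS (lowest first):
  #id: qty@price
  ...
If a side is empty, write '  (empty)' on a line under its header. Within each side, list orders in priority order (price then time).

After op 1 [order #1] limit_buy(price=100, qty=6): fills=none; bids=[#1:6@100] asks=[-]
After op 2 [order #2] market_sell(qty=7): fills=#1x#2:6@100; bids=[-] asks=[-]
After op 3 [order #3] limit_sell(price=98, qty=9): fills=none; bids=[-] asks=[#3:9@98]
After op 4 [order #4] limit_sell(price=97, qty=2): fills=none; bids=[-] asks=[#4:2@97 #3:9@98]
After op 5 [order #5] market_buy(qty=5): fills=#5x#4:2@97 #5x#3:3@98; bids=[-] asks=[#3:6@98]
After op 6 [order #6] limit_sell(price=101, qty=10): fills=none; bids=[-] asks=[#3:6@98 #6:10@101]

Answer: BIDS (highest first):
  (empty)
ASKS (lowest first):
  #3: 6@98
  #6: 10@101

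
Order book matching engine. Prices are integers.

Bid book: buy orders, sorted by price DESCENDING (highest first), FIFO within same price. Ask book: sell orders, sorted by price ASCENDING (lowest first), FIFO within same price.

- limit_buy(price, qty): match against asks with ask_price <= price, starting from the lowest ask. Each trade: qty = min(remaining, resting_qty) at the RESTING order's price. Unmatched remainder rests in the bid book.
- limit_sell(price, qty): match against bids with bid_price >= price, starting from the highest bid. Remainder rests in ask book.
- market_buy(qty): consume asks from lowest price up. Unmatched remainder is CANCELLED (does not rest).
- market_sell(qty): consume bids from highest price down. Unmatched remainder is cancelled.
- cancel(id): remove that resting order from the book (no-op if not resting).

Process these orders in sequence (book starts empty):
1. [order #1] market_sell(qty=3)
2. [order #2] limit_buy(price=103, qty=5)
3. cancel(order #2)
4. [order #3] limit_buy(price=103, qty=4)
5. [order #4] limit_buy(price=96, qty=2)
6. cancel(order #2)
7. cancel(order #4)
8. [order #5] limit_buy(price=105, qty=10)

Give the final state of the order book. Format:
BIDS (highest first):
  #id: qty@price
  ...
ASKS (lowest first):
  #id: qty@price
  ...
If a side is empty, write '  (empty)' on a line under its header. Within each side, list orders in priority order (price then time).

After op 1 [order #1] market_sell(qty=3): fills=none; bids=[-] asks=[-]
After op 2 [order #2] limit_buy(price=103, qty=5): fills=none; bids=[#2:5@103] asks=[-]
After op 3 cancel(order #2): fills=none; bids=[-] asks=[-]
After op 4 [order #3] limit_buy(price=103, qty=4): fills=none; bids=[#3:4@103] asks=[-]
After op 5 [order #4] limit_buy(price=96, qty=2): fills=none; bids=[#3:4@103 #4:2@96] asks=[-]
After op 6 cancel(order #2): fills=none; bids=[#3:4@103 #4:2@96] asks=[-]
After op 7 cancel(order #4): fills=none; bids=[#3:4@103] asks=[-]
After op 8 [order #5] limit_buy(price=105, qty=10): fills=none; bids=[#5:10@105 #3:4@103] asks=[-]

Answer: BIDS (highest first):
  #5: 10@105
  #3: 4@103
ASKS (lowest first):
  (empty)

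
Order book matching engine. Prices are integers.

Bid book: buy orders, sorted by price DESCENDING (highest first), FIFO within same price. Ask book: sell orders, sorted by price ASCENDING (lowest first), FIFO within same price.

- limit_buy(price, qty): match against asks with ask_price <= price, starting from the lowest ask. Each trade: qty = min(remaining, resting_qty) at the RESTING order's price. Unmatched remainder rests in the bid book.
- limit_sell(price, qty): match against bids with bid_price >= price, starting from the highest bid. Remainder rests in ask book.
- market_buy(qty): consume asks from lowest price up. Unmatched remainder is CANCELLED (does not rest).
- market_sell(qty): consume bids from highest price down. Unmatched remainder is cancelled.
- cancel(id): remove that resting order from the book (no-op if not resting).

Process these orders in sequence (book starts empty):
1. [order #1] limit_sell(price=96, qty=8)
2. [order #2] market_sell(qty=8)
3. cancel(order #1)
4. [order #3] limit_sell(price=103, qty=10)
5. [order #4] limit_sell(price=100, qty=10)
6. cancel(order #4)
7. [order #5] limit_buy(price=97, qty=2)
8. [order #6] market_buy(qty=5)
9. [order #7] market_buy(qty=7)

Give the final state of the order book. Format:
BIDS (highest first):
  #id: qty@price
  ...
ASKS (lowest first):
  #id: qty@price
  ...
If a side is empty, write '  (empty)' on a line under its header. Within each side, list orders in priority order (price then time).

Answer: BIDS (highest first):
  #5: 2@97
ASKS (lowest first):
  (empty)

Derivation:
After op 1 [order #1] limit_sell(price=96, qty=8): fills=none; bids=[-] asks=[#1:8@96]
After op 2 [order #2] market_sell(qty=8): fills=none; bids=[-] asks=[#1:8@96]
After op 3 cancel(order #1): fills=none; bids=[-] asks=[-]
After op 4 [order #3] limit_sell(price=103, qty=10): fills=none; bids=[-] asks=[#3:10@103]
After op 5 [order #4] limit_sell(price=100, qty=10): fills=none; bids=[-] asks=[#4:10@100 #3:10@103]
After op 6 cancel(order #4): fills=none; bids=[-] asks=[#3:10@103]
After op 7 [order #5] limit_buy(price=97, qty=2): fills=none; bids=[#5:2@97] asks=[#3:10@103]
After op 8 [order #6] market_buy(qty=5): fills=#6x#3:5@103; bids=[#5:2@97] asks=[#3:5@103]
After op 9 [order #7] market_buy(qty=7): fills=#7x#3:5@103; bids=[#5:2@97] asks=[-]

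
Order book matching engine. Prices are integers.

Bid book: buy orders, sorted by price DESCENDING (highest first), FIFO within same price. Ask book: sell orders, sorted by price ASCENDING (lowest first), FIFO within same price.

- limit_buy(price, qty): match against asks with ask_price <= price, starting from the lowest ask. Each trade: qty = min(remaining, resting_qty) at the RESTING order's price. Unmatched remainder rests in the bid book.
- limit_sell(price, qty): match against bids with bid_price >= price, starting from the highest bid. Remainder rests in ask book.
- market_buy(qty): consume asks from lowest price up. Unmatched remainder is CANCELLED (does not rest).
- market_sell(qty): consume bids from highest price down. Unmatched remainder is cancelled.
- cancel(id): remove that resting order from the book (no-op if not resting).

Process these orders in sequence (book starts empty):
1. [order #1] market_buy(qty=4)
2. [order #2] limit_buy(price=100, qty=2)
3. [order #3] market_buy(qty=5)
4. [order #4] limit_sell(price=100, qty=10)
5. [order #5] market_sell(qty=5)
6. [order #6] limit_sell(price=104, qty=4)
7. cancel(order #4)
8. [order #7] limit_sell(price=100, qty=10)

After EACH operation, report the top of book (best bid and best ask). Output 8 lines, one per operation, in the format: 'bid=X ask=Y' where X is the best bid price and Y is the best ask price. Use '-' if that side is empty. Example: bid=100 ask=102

After op 1 [order #1] market_buy(qty=4): fills=none; bids=[-] asks=[-]
After op 2 [order #2] limit_buy(price=100, qty=2): fills=none; bids=[#2:2@100] asks=[-]
After op 3 [order #3] market_buy(qty=5): fills=none; bids=[#2:2@100] asks=[-]
After op 4 [order #4] limit_sell(price=100, qty=10): fills=#2x#4:2@100; bids=[-] asks=[#4:8@100]
After op 5 [order #5] market_sell(qty=5): fills=none; bids=[-] asks=[#4:8@100]
After op 6 [order #6] limit_sell(price=104, qty=4): fills=none; bids=[-] asks=[#4:8@100 #6:4@104]
After op 7 cancel(order #4): fills=none; bids=[-] asks=[#6:4@104]
After op 8 [order #7] limit_sell(price=100, qty=10): fills=none; bids=[-] asks=[#7:10@100 #6:4@104]

Answer: bid=- ask=-
bid=100 ask=-
bid=100 ask=-
bid=- ask=100
bid=- ask=100
bid=- ask=100
bid=- ask=104
bid=- ask=100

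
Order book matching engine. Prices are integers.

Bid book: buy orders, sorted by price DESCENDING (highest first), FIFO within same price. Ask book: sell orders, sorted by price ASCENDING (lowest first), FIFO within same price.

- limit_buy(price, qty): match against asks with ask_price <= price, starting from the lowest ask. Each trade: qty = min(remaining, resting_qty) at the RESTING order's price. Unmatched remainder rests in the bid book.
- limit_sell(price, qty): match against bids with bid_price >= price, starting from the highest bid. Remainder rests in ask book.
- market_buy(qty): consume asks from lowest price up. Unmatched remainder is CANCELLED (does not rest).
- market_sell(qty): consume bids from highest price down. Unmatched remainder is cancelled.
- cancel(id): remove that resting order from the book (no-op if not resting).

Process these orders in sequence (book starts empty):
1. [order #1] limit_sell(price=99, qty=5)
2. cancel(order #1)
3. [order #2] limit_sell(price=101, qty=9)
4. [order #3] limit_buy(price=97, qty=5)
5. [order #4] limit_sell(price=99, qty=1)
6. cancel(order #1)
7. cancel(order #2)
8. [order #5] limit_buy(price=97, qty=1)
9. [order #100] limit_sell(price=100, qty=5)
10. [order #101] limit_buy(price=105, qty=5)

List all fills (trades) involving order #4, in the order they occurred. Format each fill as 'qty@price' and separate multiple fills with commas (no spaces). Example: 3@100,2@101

Answer: 1@99

Derivation:
After op 1 [order #1] limit_sell(price=99, qty=5): fills=none; bids=[-] asks=[#1:5@99]
After op 2 cancel(order #1): fills=none; bids=[-] asks=[-]
After op 3 [order #2] limit_sell(price=101, qty=9): fills=none; bids=[-] asks=[#2:9@101]
After op 4 [order #3] limit_buy(price=97, qty=5): fills=none; bids=[#3:5@97] asks=[#2:9@101]
After op 5 [order #4] limit_sell(price=99, qty=1): fills=none; bids=[#3:5@97] asks=[#4:1@99 #2:9@101]
After op 6 cancel(order #1): fills=none; bids=[#3:5@97] asks=[#4:1@99 #2:9@101]
After op 7 cancel(order #2): fills=none; bids=[#3:5@97] asks=[#4:1@99]
After op 8 [order #5] limit_buy(price=97, qty=1): fills=none; bids=[#3:5@97 #5:1@97] asks=[#4:1@99]
After op 9 [order #100] limit_sell(price=100, qty=5): fills=none; bids=[#3:5@97 #5:1@97] asks=[#4:1@99 #100:5@100]
After op 10 [order #101] limit_buy(price=105, qty=5): fills=#101x#4:1@99 #101x#100:4@100; bids=[#3:5@97 #5:1@97] asks=[#100:1@100]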